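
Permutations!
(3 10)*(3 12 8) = (3 10 12 8) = [0, 1, 2, 10, 4, 5, 6, 7, 3, 9, 12, 11, 8]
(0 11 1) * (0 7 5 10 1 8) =(0 11 8)(1 7 5 10) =[11, 7, 2, 3, 4, 10, 6, 5, 0, 9, 1, 8]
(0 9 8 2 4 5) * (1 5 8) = (0 9 1 5)(2 4 8) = [9, 5, 4, 3, 8, 0, 6, 7, 2, 1]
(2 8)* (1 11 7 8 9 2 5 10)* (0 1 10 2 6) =(0 1 11 7 8 5 2 9 6) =[1, 11, 9, 3, 4, 2, 0, 8, 5, 6, 10, 7]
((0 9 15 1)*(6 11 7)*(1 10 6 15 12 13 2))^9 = ((0 9 12 13 2 1)(6 11 7 15 10))^9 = (0 13)(1 12)(2 9)(6 10 15 7 11)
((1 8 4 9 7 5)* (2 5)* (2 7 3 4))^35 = ((1 8 2 5)(3 4 9))^35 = (1 5 2 8)(3 9 4)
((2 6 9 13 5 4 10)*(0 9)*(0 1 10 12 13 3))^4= (13)(0 9 3)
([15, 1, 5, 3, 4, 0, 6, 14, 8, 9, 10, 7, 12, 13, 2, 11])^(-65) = (0 2 7 15 5 14 11)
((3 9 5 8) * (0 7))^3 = (0 7)(3 8 5 9)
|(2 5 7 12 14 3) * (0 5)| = |(0 5 7 12 14 3 2)| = 7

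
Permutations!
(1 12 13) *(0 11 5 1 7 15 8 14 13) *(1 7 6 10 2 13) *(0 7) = [11, 12, 13, 3, 4, 0, 10, 15, 14, 9, 2, 5, 7, 6, 1, 8] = (0 11 5)(1 12 7 15 8 14)(2 13 6 10)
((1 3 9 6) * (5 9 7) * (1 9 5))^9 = (6 9)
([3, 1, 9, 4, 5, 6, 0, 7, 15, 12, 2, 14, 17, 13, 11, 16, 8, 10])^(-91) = [6, 1, 10, 0, 3, 4, 5, 7, 16, 2, 17, 14, 9, 13, 11, 8, 15, 12]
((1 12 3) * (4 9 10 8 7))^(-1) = ((1 12 3)(4 9 10 8 7))^(-1) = (1 3 12)(4 7 8 10 9)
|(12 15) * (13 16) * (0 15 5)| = |(0 15 12 5)(13 16)| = 4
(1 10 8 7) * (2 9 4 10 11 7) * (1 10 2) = (1 11 7 10 8)(2 9 4) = [0, 11, 9, 3, 2, 5, 6, 10, 1, 4, 8, 7]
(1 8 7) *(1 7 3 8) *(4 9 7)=(3 8)(4 9 7)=[0, 1, 2, 8, 9, 5, 6, 4, 3, 7]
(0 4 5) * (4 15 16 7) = [15, 1, 2, 3, 5, 0, 6, 4, 8, 9, 10, 11, 12, 13, 14, 16, 7] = (0 15 16 7 4 5)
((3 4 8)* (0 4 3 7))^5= (0 4 8 7)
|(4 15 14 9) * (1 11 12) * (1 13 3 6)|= 12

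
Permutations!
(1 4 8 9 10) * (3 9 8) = [0, 4, 2, 9, 3, 5, 6, 7, 8, 10, 1] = (1 4 3 9 10)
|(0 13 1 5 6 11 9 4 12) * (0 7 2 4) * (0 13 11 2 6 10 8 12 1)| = 36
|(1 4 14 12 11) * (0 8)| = |(0 8)(1 4 14 12 11)| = 10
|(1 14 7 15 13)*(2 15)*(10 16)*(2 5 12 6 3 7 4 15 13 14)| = 30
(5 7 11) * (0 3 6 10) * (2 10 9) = [3, 1, 10, 6, 4, 7, 9, 11, 8, 2, 0, 5] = (0 3 6 9 2 10)(5 7 11)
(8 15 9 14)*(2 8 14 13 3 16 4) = (2 8 15 9 13 3 16 4) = [0, 1, 8, 16, 2, 5, 6, 7, 15, 13, 10, 11, 12, 3, 14, 9, 4]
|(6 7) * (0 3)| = 2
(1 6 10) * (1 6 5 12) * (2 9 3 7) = (1 5 12)(2 9 3 7)(6 10) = [0, 5, 9, 7, 4, 12, 10, 2, 8, 3, 6, 11, 1]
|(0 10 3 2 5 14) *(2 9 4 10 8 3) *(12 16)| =18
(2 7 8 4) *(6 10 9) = (2 7 8 4)(6 10 9) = [0, 1, 7, 3, 2, 5, 10, 8, 4, 6, 9]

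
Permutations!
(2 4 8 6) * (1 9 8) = (1 9 8 6 2 4) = [0, 9, 4, 3, 1, 5, 2, 7, 6, 8]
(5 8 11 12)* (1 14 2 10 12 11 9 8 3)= (1 14 2 10 12 5 3)(8 9)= [0, 14, 10, 1, 4, 3, 6, 7, 9, 8, 12, 11, 5, 13, 2]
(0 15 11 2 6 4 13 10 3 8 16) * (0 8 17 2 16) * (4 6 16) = (0 15 11 4 13 10 3 17 2 16 8) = [15, 1, 16, 17, 13, 5, 6, 7, 0, 9, 3, 4, 12, 10, 14, 11, 8, 2]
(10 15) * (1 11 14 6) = (1 11 14 6)(10 15) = [0, 11, 2, 3, 4, 5, 1, 7, 8, 9, 15, 14, 12, 13, 6, 10]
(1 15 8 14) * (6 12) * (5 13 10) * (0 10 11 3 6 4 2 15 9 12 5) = (0 10)(1 9 12 4 2 15 8 14)(3 6 5 13 11) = [10, 9, 15, 6, 2, 13, 5, 7, 14, 12, 0, 3, 4, 11, 1, 8]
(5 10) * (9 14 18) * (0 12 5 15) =[12, 1, 2, 3, 4, 10, 6, 7, 8, 14, 15, 11, 5, 13, 18, 0, 16, 17, 9] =(0 12 5 10 15)(9 14 18)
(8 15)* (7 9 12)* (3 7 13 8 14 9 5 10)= (3 7 5 10)(8 15 14 9 12 13)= [0, 1, 2, 7, 4, 10, 6, 5, 15, 12, 3, 11, 13, 8, 9, 14]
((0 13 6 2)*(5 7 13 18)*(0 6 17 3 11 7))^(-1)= ((0 18 5)(2 6)(3 11 7 13 17))^(-1)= (0 5 18)(2 6)(3 17 13 7 11)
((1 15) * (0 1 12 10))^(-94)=((0 1 15 12 10))^(-94)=(0 1 15 12 10)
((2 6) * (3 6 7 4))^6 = (2 7 4 3 6)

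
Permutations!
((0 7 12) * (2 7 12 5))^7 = (0 12)(2 7 5) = ((0 12)(2 7 5))^7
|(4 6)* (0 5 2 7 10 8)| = |(0 5 2 7 10 8)(4 6)| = 6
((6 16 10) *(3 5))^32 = ((3 5)(6 16 10))^32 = (6 10 16)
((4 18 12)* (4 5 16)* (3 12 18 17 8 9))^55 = (18)(3 9 8 17 4 16 5 12)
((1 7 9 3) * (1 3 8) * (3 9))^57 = (1 3 8 7 9)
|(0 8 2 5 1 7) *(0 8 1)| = 6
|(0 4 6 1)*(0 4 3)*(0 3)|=|(1 4 6)|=3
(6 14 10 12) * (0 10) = (0 10 12 6 14) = [10, 1, 2, 3, 4, 5, 14, 7, 8, 9, 12, 11, 6, 13, 0]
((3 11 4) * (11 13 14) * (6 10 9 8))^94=(3 4 11 14 13)(6 9)(8 10)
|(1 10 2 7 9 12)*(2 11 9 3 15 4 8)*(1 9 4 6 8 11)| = 6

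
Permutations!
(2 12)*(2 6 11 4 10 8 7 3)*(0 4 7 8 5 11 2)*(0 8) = [4, 1, 12, 8, 10, 11, 2, 3, 0, 9, 5, 7, 6] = (0 4 10 5 11 7 3 8)(2 12 6)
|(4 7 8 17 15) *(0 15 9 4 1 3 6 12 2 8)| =12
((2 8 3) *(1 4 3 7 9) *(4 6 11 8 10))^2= (1 11 7)(2 4)(3 10)(6 8 9)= ((1 6 11 8 7 9)(2 10 4 3))^2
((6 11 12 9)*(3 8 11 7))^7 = (12)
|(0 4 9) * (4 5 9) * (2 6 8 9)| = 6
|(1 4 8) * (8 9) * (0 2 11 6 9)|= |(0 2 11 6 9 8 1 4)|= 8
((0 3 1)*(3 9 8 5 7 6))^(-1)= (0 1 3 6 7 5 8 9)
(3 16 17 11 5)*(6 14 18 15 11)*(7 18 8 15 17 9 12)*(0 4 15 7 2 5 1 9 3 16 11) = (0 4 15)(1 9 12 2 5 16 3 11)(6 14 8 7 18 17) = [4, 9, 5, 11, 15, 16, 14, 18, 7, 12, 10, 1, 2, 13, 8, 0, 3, 6, 17]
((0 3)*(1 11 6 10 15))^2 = ((0 3)(1 11 6 10 15))^2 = (1 6 15 11 10)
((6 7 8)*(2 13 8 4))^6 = (13)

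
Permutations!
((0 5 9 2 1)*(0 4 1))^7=(0 2 9 5)(1 4)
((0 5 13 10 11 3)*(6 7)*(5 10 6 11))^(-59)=(0 7 5 3 6 10 11 13)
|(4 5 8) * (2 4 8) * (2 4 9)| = |(2 9)(4 5)| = 2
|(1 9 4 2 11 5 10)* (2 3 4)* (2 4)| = 8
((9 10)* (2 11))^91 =(2 11)(9 10)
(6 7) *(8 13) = (6 7)(8 13) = [0, 1, 2, 3, 4, 5, 7, 6, 13, 9, 10, 11, 12, 8]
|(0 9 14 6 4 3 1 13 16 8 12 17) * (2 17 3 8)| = 13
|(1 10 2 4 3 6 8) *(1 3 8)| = |(1 10 2 4 8 3 6)| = 7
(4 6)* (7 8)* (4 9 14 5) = [0, 1, 2, 3, 6, 4, 9, 8, 7, 14, 10, 11, 12, 13, 5] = (4 6 9 14 5)(7 8)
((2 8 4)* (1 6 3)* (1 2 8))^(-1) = (1 2 3 6)(4 8)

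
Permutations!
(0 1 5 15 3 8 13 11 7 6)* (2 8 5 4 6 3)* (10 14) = (0 1 4 6)(2 8 13 11 7 3 5 15)(10 14) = [1, 4, 8, 5, 6, 15, 0, 3, 13, 9, 14, 7, 12, 11, 10, 2]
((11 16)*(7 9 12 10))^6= (16)(7 12)(9 10)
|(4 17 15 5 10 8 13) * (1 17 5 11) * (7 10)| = 12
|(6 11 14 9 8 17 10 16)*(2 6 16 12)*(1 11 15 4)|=12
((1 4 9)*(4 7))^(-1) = ((1 7 4 9))^(-1) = (1 9 4 7)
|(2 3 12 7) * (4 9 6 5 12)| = 8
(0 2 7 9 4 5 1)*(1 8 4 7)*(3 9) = (0 2 1)(3 9 7)(4 5 8) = [2, 0, 1, 9, 5, 8, 6, 3, 4, 7]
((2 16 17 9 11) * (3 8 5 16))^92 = (2 16)(3 17)(5 11)(8 9)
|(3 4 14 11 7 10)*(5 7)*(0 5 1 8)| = |(0 5 7 10 3 4 14 11 1 8)| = 10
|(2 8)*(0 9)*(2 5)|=|(0 9)(2 8 5)|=6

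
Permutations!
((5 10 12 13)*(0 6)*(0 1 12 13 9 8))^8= (0 1 9)(5 13 10)(6 12 8)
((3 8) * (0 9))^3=(0 9)(3 8)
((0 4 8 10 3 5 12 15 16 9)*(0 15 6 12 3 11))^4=(0 11 10 8 4)(9 15 16)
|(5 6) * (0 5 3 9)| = 5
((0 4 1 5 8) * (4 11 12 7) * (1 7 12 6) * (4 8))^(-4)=((12)(0 11 6 1 5 4 7 8))^(-4)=(12)(0 5)(1 8)(4 11)(6 7)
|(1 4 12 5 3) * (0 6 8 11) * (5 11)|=9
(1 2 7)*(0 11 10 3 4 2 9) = (0 11 10 3 4 2 7 1 9) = [11, 9, 7, 4, 2, 5, 6, 1, 8, 0, 3, 10]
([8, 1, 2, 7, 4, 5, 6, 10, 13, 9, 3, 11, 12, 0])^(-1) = (0 13 8)(3 10 7)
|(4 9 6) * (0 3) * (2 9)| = 4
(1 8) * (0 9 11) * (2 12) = (0 9 11)(1 8)(2 12) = [9, 8, 12, 3, 4, 5, 6, 7, 1, 11, 10, 0, 2]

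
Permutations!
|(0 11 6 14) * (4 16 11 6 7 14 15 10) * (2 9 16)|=11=|(0 6 15 10 4 2 9 16 11 7 14)|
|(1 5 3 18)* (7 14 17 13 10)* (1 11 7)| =|(1 5 3 18 11 7 14 17 13 10)| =10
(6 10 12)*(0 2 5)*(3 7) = (0 2 5)(3 7)(6 10 12) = [2, 1, 5, 7, 4, 0, 10, 3, 8, 9, 12, 11, 6]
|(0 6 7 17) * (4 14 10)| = |(0 6 7 17)(4 14 10)| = 12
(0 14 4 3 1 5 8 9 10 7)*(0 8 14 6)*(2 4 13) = (0 6)(1 5 14 13 2 4 3)(7 8 9 10) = [6, 5, 4, 1, 3, 14, 0, 8, 9, 10, 7, 11, 12, 2, 13]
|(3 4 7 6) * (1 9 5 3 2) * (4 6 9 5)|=|(1 5 3 6 2)(4 7 9)|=15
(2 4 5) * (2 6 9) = (2 4 5 6 9) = [0, 1, 4, 3, 5, 6, 9, 7, 8, 2]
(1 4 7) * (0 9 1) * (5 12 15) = (0 9 1 4 7)(5 12 15) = [9, 4, 2, 3, 7, 12, 6, 0, 8, 1, 10, 11, 15, 13, 14, 5]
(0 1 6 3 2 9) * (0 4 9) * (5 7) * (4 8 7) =(0 1 6 3 2)(4 9 8 7 5) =[1, 6, 0, 2, 9, 4, 3, 5, 7, 8]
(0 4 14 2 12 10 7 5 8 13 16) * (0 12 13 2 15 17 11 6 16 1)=(0 4 14 15 17 11 6 16 12 10 7 5 8 2 13 1)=[4, 0, 13, 3, 14, 8, 16, 5, 2, 9, 7, 6, 10, 1, 15, 17, 12, 11]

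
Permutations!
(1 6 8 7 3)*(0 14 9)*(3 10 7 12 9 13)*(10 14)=(0 10 7 14 13 3 1 6 8 12 9)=[10, 6, 2, 1, 4, 5, 8, 14, 12, 0, 7, 11, 9, 3, 13]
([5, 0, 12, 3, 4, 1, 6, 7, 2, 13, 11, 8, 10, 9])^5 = (0 1 5)(9 13)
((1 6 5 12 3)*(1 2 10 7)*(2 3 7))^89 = ((1 6 5 12 7)(2 10))^89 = (1 7 12 5 6)(2 10)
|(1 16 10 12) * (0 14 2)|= |(0 14 2)(1 16 10 12)|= 12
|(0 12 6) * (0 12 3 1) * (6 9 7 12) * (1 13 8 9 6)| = 9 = |(0 3 13 8 9 7 12 6 1)|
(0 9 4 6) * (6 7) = [9, 1, 2, 3, 7, 5, 0, 6, 8, 4] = (0 9 4 7 6)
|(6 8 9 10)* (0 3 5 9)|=7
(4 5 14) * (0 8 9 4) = (0 8 9 4 5 14) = [8, 1, 2, 3, 5, 14, 6, 7, 9, 4, 10, 11, 12, 13, 0]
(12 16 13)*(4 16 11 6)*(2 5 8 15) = (2 5 8 15)(4 16 13 12 11 6) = [0, 1, 5, 3, 16, 8, 4, 7, 15, 9, 10, 6, 11, 12, 14, 2, 13]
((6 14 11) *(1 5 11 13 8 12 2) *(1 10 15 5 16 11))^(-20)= ((1 16 11 6 14 13 8 12 2 10 15 5))^(-20)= (1 14 2)(5 6 12)(8 15 11)(10 16 13)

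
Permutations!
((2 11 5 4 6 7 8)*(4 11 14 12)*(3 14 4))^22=(2 6 8 4 7)(3 14 12)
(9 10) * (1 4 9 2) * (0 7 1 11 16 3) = (0 7 1 4 9 10 2 11 16 3) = [7, 4, 11, 0, 9, 5, 6, 1, 8, 10, 2, 16, 12, 13, 14, 15, 3]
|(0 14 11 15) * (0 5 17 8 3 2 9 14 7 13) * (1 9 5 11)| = 30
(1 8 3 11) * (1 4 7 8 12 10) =(1 12 10)(3 11 4 7 8) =[0, 12, 2, 11, 7, 5, 6, 8, 3, 9, 1, 4, 10]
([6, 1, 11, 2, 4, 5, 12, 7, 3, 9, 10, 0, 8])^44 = [12, 1, 0, 11, 4, 5, 8, 7, 2, 9, 10, 6, 3]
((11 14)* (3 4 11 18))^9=(3 18 14 11 4)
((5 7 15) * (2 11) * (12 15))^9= (2 11)(5 7 12 15)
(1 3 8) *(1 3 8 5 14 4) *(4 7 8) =[0, 4, 2, 5, 1, 14, 6, 8, 3, 9, 10, 11, 12, 13, 7] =(1 4)(3 5 14 7 8)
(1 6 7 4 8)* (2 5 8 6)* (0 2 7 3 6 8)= [2, 7, 5, 6, 8, 0, 3, 4, 1]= (0 2 5)(1 7 4 8)(3 6)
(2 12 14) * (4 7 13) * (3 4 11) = (2 12 14)(3 4 7 13 11) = [0, 1, 12, 4, 7, 5, 6, 13, 8, 9, 10, 3, 14, 11, 2]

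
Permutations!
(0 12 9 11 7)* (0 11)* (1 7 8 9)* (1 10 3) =(0 12 10 3 1 7 11 8 9) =[12, 7, 2, 1, 4, 5, 6, 11, 9, 0, 3, 8, 10]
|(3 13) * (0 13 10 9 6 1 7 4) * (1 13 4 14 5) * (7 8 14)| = |(0 4)(1 8 14 5)(3 10 9 6 13)| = 20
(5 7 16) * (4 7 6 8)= (4 7 16 5 6 8)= [0, 1, 2, 3, 7, 6, 8, 16, 4, 9, 10, 11, 12, 13, 14, 15, 5]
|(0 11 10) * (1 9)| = |(0 11 10)(1 9)| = 6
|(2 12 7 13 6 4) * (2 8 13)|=|(2 12 7)(4 8 13 6)|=12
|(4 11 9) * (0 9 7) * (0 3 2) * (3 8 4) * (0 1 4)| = 9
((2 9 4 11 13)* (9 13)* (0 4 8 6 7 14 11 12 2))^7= (0 12 13 4 2)(6 7 14 11 9 8)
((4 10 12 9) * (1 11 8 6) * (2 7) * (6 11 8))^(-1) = (1 6 11 8)(2 7)(4 9 12 10)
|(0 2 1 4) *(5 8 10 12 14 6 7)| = |(0 2 1 4)(5 8 10 12 14 6 7)| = 28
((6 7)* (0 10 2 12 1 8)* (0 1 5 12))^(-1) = (0 2 10)(1 8)(5 12)(6 7)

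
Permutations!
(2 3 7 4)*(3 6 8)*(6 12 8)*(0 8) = (0 8 3 7 4 2 12) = [8, 1, 12, 7, 2, 5, 6, 4, 3, 9, 10, 11, 0]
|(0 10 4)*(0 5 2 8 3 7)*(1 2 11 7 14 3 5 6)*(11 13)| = 22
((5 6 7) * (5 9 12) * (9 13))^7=(5 6 7 13 9 12)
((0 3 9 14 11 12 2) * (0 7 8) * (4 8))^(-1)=(0 8 4 7 2 12 11 14 9 3)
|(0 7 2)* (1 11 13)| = |(0 7 2)(1 11 13)| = 3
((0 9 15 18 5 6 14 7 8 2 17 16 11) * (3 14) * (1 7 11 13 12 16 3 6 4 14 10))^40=(18)(1 3 2 7 10 17 8)(12 16 13)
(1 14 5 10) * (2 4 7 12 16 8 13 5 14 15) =(1 15 2 4 7 12 16 8 13 5 10) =[0, 15, 4, 3, 7, 10, 6, 12, 13, 9, 1, 11, 16, 5, 14, 2, 8]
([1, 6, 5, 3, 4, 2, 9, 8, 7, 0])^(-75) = [1, 6, 5, 3, 4, 2, 9, 8, 7, 0]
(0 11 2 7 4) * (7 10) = (0 11 2 10 7 4) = [11, 1, 10, 3, 0, 5, 6, 4, 8, 9, 7, 2]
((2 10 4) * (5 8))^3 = (10)(5 8)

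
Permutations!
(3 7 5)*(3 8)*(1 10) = [0, 10, 2, 7, 4, 8, 6, 5, 3, 9, 1] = (1 10)(3 7 5 8)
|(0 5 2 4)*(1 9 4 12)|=|(0 5 2 12 1 9 4)|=7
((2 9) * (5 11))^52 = ((2 9)(5 11))^52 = (11)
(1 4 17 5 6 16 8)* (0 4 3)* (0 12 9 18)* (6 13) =(0 4 17 5 13 6 16 8 1 3 12 9 18) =[4, 3, 2, 12, 17, 13, 16, 7, 1, 18, 10, 11, 9, 6, 14, 15, 8, 5, 0]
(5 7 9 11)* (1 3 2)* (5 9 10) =(1 3 2)(5 7 10)(9 11) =[0, 3, 1, 2, 4, 7, 6, 10, 8, 11, 5, 9]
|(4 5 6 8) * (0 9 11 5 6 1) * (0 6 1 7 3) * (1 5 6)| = 9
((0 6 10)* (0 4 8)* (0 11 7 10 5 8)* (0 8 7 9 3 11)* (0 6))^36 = ((3 11 9)(4 8 6 5 7 10))^36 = (11)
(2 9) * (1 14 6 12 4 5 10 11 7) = (1 14 6 12 4 5 10 11 7)(2 9) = [0, 14, 9, 3, 5, 10, 12, 1, 8, 2, 11, 7, 4, 13, 6]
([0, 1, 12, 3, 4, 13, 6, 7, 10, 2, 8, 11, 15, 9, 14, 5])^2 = [0, 1, 15, 3, 4, 9, 6, 7, 8, 12, 10, 11, 5, 2, 14, 13]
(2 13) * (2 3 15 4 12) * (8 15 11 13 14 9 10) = (2 14 9 10 8 15 4 12)(3 11 13) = [0, 1, 14, 11, 12, 5, 6, 7, 15, 10, 8, 13, 2, 3, 9, 4]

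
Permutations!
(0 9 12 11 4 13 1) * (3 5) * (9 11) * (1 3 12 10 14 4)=[11, 0, 2, 5, 13, 12, 6, 7, 8, 10, 14, 1, 9, 3, 4]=(0 11 1)(3 5 12 9 10 14 4 13)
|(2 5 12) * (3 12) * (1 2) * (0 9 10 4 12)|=|(0 9 10 4 12 1 2 5 3)|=9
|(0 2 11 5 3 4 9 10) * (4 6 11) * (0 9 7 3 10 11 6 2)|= 4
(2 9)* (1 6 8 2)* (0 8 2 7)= [8, 6, 9, 3, 4, 5, 2, 0, 7, 1]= (0 8 7)(1 6 2 9)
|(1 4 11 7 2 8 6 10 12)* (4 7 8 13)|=|(1 7 2 13 4 11 8 6 10 12)|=10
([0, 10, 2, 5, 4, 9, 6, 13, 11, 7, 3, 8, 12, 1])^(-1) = [0, 13, 2, 10, 4, 3, 6, 9, 11, 5, 1, 8, 12, 7]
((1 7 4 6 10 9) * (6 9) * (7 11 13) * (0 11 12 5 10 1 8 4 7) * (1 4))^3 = (13)(1 10 9 12 6 8 5 4)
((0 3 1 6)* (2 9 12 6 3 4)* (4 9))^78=(0 12)(6 9)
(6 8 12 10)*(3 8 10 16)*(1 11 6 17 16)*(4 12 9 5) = (1 11 6 10 17 16 3 8 9 5 4 12) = [0, 11, 2, 8, 12, 4, 10, 7, 9, 5, 17, 6, 1, 13, 14, 15, 3, 16]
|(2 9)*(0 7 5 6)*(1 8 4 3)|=|(0 7 5 6)(1 8 4 3)(2 9)|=4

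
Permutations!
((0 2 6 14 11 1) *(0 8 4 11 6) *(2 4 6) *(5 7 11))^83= ((0 4 5 7 11 1 8 6 14 2))^83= (0 7 8 2 5 1 14 4 11 6)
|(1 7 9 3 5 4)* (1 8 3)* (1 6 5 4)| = 15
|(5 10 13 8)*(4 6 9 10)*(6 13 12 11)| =20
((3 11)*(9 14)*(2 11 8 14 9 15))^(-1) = ((2 11 3 8 14 15))^(-1) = (2 15 14 8 3 11)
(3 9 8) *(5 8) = (3 9 5 8) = [0, 1, 2, 9, 4, 8, 6, 7, 3, 5]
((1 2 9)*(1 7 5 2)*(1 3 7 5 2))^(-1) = (1 5 9 2 7 3)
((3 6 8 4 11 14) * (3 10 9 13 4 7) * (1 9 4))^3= (3 7 8 6)(4 10 14 11)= ((1 9 13)(3 6 8 7)(4 11 14 10))^3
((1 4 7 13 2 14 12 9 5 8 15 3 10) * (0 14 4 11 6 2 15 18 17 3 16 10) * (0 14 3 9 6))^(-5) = (18)(0 15 6 11 13 12 1 7 14 10 4 3 16 2)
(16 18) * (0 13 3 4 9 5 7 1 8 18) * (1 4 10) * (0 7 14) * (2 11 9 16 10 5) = [13, 8, 11, 5, 16, 14, 6, 4, 18, 2, 1, 9, 12, 3, 0, 15, 7, 17, 10] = (0 13 3 5 14)(1 8 18 10)(2 11 9)(4 16 7)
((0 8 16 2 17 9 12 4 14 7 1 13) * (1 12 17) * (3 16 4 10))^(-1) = ((0 8 4 14 7 12 10 3 16 2 1 13)(9 17))^(-1) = (0 13 1 2 16 3 10 12 7 14 4 8)(9 17)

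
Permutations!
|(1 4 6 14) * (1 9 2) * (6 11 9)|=|(1 4 11 9 2)(6 14)|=10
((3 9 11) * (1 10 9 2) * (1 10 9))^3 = (1 3)(2 9)(10 11)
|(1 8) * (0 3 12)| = 6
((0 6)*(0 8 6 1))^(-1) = (0 1)(6 8)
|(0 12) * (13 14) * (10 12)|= |(0 10 12)(13 14)|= 6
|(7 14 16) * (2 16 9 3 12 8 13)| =9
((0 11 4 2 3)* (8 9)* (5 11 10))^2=((0 10 5 11 4 2 3)(8 9))^2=(0 5 4 3 10 11 2)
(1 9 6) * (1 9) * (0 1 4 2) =(0 1 4 2)(6 9) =[1, 4, 0, 3, 2, 5, 9, 7, 8, 6]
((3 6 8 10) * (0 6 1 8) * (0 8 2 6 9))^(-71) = (0 9)(1 2 6 8 10 3)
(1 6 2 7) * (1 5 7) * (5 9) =(1 6 2)(5 7 9) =[0, 6, 1, 3, 4, 7, 2, 9, 8, 5]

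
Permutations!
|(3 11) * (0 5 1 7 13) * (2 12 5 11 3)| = 8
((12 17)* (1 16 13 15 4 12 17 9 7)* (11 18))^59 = ((1 16 13 15 4 12 9 7)(11 18))^59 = (1 15 9 16 4 7 13 12)(11 18)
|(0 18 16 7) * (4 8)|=4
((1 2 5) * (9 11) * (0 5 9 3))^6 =((0 5 1 2 9 11 3))^6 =(0 3 11 9 2 1 5)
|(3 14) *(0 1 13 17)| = 4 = |(0 1 13 17)(3 14)|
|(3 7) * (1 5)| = |(1 5)(3 7)| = 2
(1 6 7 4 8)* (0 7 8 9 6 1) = (0 7 4 9 6 8) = [7, 1, 2, 3, 9, 5, 8, 4, 0, 6]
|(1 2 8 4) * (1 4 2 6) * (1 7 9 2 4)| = |(1 6 7 9 2 8 4)| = 7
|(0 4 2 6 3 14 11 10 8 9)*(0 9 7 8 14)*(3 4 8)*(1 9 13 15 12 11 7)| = |(0 8 1 9 13 15 12 11 10 14 7 3)(2 6 4)| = 12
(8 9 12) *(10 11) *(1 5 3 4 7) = (1 5 3 4 7)(8 9 12)(10 11) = [0, 5, 2, 4, 7, 3, 6, 1, 9, 12, 11, 10, 8]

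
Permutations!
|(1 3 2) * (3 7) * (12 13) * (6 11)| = |(1 7 3 2)(6 11)(12 13)| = 4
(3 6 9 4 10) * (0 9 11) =(0 9 4 10 3 6 11) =[9, 1, 2, 6, 10, 5, 11, 7, 8, 4, 3, 0]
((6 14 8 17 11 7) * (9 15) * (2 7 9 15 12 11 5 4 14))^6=((2 7 6)(4 14 8 17 5)(9 12 11))^6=(4 14 8 17 5)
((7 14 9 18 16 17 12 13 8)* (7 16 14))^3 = (18)(8 12 16 13 17)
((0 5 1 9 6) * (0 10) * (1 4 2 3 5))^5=((0 1 9 6 10)(2 3 5 4))^5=(10)(2 3 5 4)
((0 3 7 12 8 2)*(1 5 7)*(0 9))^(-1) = (0 9 2 8 12 7 5 1 3)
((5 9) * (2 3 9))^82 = (2 9)(3 5) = ((2 3 9 5))^82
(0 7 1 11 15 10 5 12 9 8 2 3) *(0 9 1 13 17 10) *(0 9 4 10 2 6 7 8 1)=[8, 11, 3, 4, 10, 12, 7, 13, 6, 1, 5, 15, 0, 17, 14, 9, 16, 2]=(0 8 6 7 13 17 2 3 4 10 5 12)(1 11 15 9)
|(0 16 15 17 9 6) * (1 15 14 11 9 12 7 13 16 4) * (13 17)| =|(0 4 1 15 13 16 14 11 9 6)(7 17 12)| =30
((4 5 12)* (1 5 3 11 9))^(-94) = (1 3 5 11 12 9 4)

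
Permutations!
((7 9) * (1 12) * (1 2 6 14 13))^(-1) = (1 13 14 6 2 12)(7 9)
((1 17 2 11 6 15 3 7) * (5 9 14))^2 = (1 2 6 3)(5 14 9)(7 17 11 15)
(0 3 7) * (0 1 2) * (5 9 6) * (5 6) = (0 3 7 1 2)(5 9) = [3, 2, 0, 7, 4, 9, 6, 1, 8, 5]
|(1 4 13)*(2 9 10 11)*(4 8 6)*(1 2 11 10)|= |(1 8 6 4 13 2 9)|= 7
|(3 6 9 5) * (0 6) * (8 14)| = |(0 6 9 5 3)(8 14)| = 10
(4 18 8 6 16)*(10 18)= (4 10 18 8 6 16)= [0, 1, 2, 3, 10, 5, 16, 7, 6, 9, 18, 11, 12, 13, 14, 15, 4, 17, 8]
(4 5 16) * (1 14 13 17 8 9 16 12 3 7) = (1 14 13 17 8 9 16 4 5 12 3 7) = [0, 14, 2, 7, 5, 12, 6, 1, 9, 16, 10, 11, 3, 17, 13, 15, 4, 8]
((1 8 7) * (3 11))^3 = ((1 8 7)(3 11))^3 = (3 11)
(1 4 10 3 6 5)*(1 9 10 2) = [0, 4, 1, 6, 2, 9, 5, 7, 8, 10, 3] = (1 4 2)(3 6 5 9 10)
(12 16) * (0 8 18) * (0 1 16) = (0 8 18 1 16 12) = [8, 16, 2, 3, 4, 5, 6, 7, 18, 9, 10, 11, 0, 13, 14, 15, 12, 17, 1]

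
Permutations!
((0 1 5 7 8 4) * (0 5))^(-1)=(0 1)(4 8 7 5)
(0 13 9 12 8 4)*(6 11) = (0 13 9 12 8 4)(6 11) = [13, 1, 2, 3, 0, 5, 11, 7, 4, 12, 10, 6, 8, 9]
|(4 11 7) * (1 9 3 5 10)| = 15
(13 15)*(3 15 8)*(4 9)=(3 15 13 8)(4 9)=[0, 1, 2, 15, 9, 5, 6, 7, 3, 4, 10, 11, 12, 8, 14, 13]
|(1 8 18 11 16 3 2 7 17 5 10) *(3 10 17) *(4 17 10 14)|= |(1 8 18 11 16 14 4 17 5 10)(2 7 3)|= 30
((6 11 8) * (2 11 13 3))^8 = (2 8 13)(3 11 6)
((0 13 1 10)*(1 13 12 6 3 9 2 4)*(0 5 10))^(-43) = (13)(0 2 6 1 9 12 4 3)(5 10)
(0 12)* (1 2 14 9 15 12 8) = [8, 2, 14, 3, 4, 5, 6, 7, 1, 15, 10, 11, 0, 13, 9, 12] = (0 8 1 2 14 9 15 12)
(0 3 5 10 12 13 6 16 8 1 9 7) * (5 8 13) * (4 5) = (0 3 8 1 9 7)(4 5 10 12)(6 16 13) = [3, 9, 2, 8, 5, 10, 16, 0, 1, 7, 12, 11, 4, 6, 14, 15, 13]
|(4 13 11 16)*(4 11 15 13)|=|(11 16)(13 15)|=2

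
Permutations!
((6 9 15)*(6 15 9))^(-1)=((15))^(-1)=(15)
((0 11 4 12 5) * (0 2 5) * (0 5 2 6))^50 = ((0 11 4 12 5 6))^50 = (0 4 5)(6 11 12)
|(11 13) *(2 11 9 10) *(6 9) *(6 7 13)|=10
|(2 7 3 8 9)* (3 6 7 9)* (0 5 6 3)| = |(0 5 6 7 3 8)(2 9)| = 6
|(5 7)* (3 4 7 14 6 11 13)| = 8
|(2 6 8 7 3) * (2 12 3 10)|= |(2 6 8 7 10)(3 12)|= 10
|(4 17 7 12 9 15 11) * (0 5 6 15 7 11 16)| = 15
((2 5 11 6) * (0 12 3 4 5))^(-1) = (0 2 6 11 5 4 3 12)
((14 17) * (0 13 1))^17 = (0 1 13)(14 17)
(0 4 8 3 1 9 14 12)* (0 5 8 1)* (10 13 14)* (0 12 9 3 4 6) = (0 6)(1 3 12 5 8 4)(9 10 13 14) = [6, 3, 2, 12, 1, 8, 0, 7, 4, 10, 13, 11, 5, 14, 9]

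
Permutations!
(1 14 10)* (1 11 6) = [0, 14, 2, 3, 4, 5, 1, 7, 8, 9, 11, 6, 12, 13, 10] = (1 14 10 11 6)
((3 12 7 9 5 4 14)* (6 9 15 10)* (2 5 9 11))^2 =((2 5 4 14 3 12 7 15 10 6 11))^2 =(2 4 3 7 10 11 5 14 12 15 6)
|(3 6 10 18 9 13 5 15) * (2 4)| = 8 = |(2 4)(3 6 10 18 9 13 5 15)|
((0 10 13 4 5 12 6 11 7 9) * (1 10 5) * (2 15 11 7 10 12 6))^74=((0 5 6 7 9)(1 12 2 15 11 10 13 4))^74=(0 9 7 6 5)(1 2 11 13)(4 12 15 10)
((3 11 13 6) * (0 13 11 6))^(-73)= ((0 13)(3 6))^(-73)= (0 13)(3 6)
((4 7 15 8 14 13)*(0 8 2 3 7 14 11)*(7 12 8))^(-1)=((0 7 15 2 3 12 8 11)(4 14 13))^(-1)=(0 11 8 12 3 2 15 7)(4 13 14)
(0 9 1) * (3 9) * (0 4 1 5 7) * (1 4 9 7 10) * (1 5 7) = (0 3 1 9 7)(5 10) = [3, 9, 2, 1, 4, 10, 6, 0, 8, 7, 5]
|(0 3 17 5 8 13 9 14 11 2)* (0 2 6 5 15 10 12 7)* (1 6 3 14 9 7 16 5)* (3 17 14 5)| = 40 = |(0 5 8 13 7)(1 6)(3 14 11 17 15 10 12 16)|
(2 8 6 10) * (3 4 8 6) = (2 6 10)(3 4 8) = [0, 1, 6, 4, 8, 5, 10, 7, 3, 9, 2]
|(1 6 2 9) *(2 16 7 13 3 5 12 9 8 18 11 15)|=45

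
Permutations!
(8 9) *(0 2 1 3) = [2, 3, 1, 0, 4, 5, 6, 7, 9, 8] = (0 2 1 3)(8 9)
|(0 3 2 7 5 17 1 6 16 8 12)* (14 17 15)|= 13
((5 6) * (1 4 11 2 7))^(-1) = ((1 4 11 2 7)(5 6))^(-1) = (1 7 2 11 4)(5 6)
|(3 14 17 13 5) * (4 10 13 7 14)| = 15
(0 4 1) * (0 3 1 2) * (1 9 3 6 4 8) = (0 8 1 6 4 2)(3 9) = [8, 6, 0, 9, 2, 5, 4, 7, 1, 3]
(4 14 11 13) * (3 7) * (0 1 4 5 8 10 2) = [1, 4, 0, 7, 14, 8, 6, 3, 10, 9, 2, 13, 12, 5, 11] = (0 1 4 14 11 13 5 8 10 2)(3 7)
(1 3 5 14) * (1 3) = (3 5 14) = [0, 1, 2, 5, 4, 14, 6, 7, 8, 9, 10, 11, 12, 13, 3]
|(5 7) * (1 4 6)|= 6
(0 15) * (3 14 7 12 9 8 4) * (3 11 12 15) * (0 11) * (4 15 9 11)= [3, 1, 2, 14, 0, 5, 6, 9, 15, 8, 10, 12, 11, 13, 7, 4]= (0 3 14 7 9 8 15 4)(11 12)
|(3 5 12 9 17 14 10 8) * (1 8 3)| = 14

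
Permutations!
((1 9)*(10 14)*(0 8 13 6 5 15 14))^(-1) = (0 10 14 15 5 6 13 8)(1 9)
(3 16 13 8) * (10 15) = (3 16 13 8)(10 15) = [0, 1, 2, 16, 4, 5, 6, 7, 3, 9, 15, 11, 12, 8, 14, 10, 13]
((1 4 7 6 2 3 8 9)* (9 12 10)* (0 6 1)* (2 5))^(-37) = ((0 6 5 2 3 8 12 10 9)(1 4 7))^(-37) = (0 9 10 12 8 3 2 5 6)(1 7 4)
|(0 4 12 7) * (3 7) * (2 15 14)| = |(0 4 12 3 7)(2 15 14)| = 15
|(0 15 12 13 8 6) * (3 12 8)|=12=|(0 15 8 6)(3 12 13)|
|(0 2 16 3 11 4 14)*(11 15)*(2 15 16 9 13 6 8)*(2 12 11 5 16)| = |(0 15 5 16 3 2 9 13 6 8 12 11 4 14)| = 14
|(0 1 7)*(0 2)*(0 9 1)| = |(1 7 2 9)| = 4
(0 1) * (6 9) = (0 1)(6 9) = [1, 0, 2, 3, 4, 5, 9, 7, 8, 6]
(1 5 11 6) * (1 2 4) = (1 5 11 6 2 4) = [0, 5, 4, 3, 1, 11, 2, 7, 8, 9, 10, 6]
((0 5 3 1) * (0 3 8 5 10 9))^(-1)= ((0 10 9)(1 3)(5 8))^(-1)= (0 9 10)(1 3)(5 8)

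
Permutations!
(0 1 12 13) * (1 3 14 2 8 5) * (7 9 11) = (0 3 14 2 8 5 1 12 13)(7 9 11) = [3, 12, 8, 14, 4, 1, 6, 9, 5, 11, 10, 7, 13, 0, 2]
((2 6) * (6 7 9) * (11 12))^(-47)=((2 7 9 6)(11 12))^(-47)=(2 7 9 6)(11 12)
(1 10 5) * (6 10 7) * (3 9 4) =(1 7 6 10 5)(3 9 4) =[0, 7, 2, 9, 3, 1, 10, 6, 8, 4, 5]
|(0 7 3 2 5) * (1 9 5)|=7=|(0 7 3 2 1 9 5)|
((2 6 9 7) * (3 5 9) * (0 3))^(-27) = ((0 3 5 9 7 2 6))^(-27) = (0 3 5 9 7 2 6)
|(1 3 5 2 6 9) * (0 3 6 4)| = 15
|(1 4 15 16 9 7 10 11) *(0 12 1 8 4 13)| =8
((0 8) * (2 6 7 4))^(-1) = (0 8)(2 4 7 6)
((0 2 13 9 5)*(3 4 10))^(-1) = (0 5 9 13 2)(3 10 4)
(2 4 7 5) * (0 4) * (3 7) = (0 4 3 7 5 2) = [4, 1, 0, 7, 3, 2, 6, 5]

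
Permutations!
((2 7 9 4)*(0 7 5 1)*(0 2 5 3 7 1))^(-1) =((0 1 2 3 7 9 4 5))^(-1) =(0 5 4 9 7 3 2 1)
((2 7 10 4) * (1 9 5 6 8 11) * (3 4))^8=((1 9 5 6 8 11)(2 7 10 3 4))^8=(1 5 8)(2 3 7 4 10)(6 11 9)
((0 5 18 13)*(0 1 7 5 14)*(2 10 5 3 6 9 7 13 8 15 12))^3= (0 14)(1 13)(2 18 12 5 15 10 8)(3 7 9 6)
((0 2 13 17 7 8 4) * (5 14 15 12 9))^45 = (0 17 4 13 8 2 7)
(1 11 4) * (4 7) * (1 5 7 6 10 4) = (1 11 6 10 4 5 7) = [0, 11, 2, 3, 5, 7, 10, 1, 8, 9, 4, 6]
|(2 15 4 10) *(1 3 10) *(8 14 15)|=8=|(1 3 10 2 8 14 15 4)|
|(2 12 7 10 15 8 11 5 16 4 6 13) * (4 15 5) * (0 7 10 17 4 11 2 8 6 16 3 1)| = 15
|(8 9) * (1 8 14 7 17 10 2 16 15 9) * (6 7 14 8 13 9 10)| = 12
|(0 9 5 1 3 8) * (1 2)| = 7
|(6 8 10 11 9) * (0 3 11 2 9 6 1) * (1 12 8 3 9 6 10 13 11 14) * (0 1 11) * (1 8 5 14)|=13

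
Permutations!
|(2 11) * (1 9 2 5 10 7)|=|(1 9 2 11 5 10 7)|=7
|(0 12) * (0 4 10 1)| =5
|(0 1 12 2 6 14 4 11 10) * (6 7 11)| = |(0 1 12 2 7 11 10)(4 6 14)| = 21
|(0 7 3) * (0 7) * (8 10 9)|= |(3 7)(8 10 9)|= 6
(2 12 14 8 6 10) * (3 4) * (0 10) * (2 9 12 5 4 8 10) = [2, 1, 5, 8, 3, 4, 0, 7, 6, 12, 9, 11, 14, 13, 10] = (0 2 5 4 3 8 6)(9 12 14 10)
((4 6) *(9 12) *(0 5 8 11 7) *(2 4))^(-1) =(0 7 11 8 5)(2 6 4)(9 12)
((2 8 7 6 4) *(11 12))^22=((2 8 7 6 4)(11 12))^22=(12)(2 7 4 8 6)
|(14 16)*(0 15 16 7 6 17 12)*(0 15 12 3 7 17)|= 9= |(0 12 15 16 14 17 3 7 6)|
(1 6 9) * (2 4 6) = [0, 2, 4, 3, 6, 5, 9, 7, 8, 1] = (1 2 4 6 9)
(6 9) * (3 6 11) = (3 6 9 11) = [0, 1, 2, 6, 4, 5, 9, 7, 8, 11, 10, 3]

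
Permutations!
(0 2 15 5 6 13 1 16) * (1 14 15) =(0 2 1 16)(5 6 13 14 15) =[2, 16, 1, 3, 4, 6, 13, 7, 8, 9, 10, 11, 12, 14, 15, 5, 0]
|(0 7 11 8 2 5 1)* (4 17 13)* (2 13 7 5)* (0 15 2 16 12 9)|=24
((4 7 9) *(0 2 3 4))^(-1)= (0 9 7 4 3 2)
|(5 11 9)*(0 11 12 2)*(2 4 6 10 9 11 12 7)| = |(0 12 4 6 10 9 5 7 2)| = 9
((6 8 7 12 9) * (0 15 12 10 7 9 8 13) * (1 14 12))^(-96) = (0 14 9)(1 8 13)(6 15 12)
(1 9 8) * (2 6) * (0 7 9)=[7, 0, 6, 3, 4, 5, 2, 9, 1, 8]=(0 7 9 8 1)(2 6)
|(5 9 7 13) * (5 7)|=2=|(5 9)(7 13)|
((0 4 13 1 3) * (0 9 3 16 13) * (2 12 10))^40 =((0 4)(1 16 13)(2 12 10)(3 9))^40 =(1 16 13)(2 12 10)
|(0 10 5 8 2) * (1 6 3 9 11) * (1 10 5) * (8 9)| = 10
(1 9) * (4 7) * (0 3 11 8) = [3, 9, 2, 11, 7, 5, 6, 4, 0, 1, 10, 8] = (0 3 11 8)(1 9)(4 7)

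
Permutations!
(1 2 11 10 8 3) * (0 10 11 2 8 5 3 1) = (11)(0 10 5 3)(1 8) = [10, 8, 2, 0, 4, 3, 6, 7, 1, 9, 5, 11]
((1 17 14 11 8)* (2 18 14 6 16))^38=(1 6 2 14 8 17 16 18 11)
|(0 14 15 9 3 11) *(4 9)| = |(0 14 15 4 9 3 11)| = 7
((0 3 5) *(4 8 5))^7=((0 3 4 8 5))^7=(0 4 5 3 8)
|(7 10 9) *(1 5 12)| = |(1 5 12)(7 10 9)| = 3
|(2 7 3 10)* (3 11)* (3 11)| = |(11)(2 7 3 10)| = 4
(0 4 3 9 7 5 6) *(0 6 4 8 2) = (0 8 2)(3 9 7 5 4) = [8, 1, 0, 9, 3, 4, 6, 5, 2, 7]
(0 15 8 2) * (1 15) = [1, 15, 0, 3, 4, 5, 6, 7, 2, 9, 10, 11, 12, 13, 14, 8] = (0 1 15 8 2)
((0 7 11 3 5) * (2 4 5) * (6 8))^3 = (0 3 5 11 4 7 2)(6 8)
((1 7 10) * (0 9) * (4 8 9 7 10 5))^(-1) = ((0 7 5 4 8 9)(1 10))^(-1) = (0 9 8 4 5 7)(1 10)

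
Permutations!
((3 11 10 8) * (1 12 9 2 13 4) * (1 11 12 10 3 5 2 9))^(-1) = (1 12 3 11 4 13 2 5 8 10)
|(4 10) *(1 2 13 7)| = |(1 2 13 7)(4 10)| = 4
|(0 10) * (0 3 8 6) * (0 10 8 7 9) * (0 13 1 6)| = 14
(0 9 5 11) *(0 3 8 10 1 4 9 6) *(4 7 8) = [6, 7, 2, 4, 9, 11, 0, 8, 10, 5, 1, 3] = (0 6)(1 7 8 10)(3 4 9 5 11)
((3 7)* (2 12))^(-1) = ((2 12)(3 7))^(-1) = (2 12)(3 7)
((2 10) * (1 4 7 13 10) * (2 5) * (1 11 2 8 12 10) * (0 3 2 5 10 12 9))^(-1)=(0 9 8 5 11 2 3)(1 13 7 4)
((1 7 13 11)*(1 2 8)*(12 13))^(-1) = (1 8 2 11 13 12 7)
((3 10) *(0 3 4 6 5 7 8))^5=((0 3 10 4 6 5 7 8))^5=(0 5 10 8 6 3 7 4)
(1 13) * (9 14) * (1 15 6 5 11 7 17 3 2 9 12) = [0, 13, 9, 2, 4, 11, 5, 17, 8, 14, 10, 7, 1, 15, 12, 6, 16, 3] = (1 13 15 6 5 11 7 17 3 2 9 14 12)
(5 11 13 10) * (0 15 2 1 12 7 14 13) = (0 15 2 1 12 7 14 13 10 5 11) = [15, 12, 1, 3, 4, 11, 6, 14, 8, 9, 5, 0, 7, 10, 13, 2]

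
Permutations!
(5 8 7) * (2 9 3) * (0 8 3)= (0 8 7 5 3 2 9)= [8, 1, 9, 2, 4, 3, 6, 5, 7, 0]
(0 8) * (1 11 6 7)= (0 8)(1 11 6 7)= [8, 11, 2, 3, 4, 5, 7, 1, 0, 9, 10, 6]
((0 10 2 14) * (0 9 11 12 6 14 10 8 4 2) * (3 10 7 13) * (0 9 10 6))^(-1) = ((0 8 4 2 7 13 3 6 14 10 9 11 12))^(-1) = (0 12 11 9 10 14 6 3 13 7 2 4 8)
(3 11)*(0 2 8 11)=(0 2 8 11 3)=[2, 1, 8, 0, 4, 5, 6, 7, 11, 9, 10, 3]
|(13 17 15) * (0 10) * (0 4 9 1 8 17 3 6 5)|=12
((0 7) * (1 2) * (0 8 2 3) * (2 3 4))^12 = ((0 7 8 3)(1 4 2))^12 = (8)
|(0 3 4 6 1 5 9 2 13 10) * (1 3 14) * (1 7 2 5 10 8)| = |(0 14 7 2 13 8 1 10)(3 4 6)(5 9)| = 24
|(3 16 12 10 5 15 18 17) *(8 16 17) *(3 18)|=9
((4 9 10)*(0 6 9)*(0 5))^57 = ((0 6 9 10 4 5))^57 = (0 10)(4 6)(5 9)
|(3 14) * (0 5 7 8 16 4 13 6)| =8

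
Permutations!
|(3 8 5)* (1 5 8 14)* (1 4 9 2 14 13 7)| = |(1 5 3 13 7)(2 14 4 9)| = 20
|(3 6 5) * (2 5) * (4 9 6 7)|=|(2 5 3 7 4 9 6)|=7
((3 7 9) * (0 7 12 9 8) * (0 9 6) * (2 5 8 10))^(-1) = (0 6 12 3 9 8 5 2 10 7)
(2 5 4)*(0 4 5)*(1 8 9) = (0 4 2)(1 8 9) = [4, 8, 0, 3, 2, 5, 6, 7, 9, 1]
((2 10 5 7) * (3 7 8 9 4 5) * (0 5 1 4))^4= (10)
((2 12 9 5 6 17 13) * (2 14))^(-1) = ((2 12 9 5 6 17 13 14))^(-1) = (2 14 13 17 6 5 9 12)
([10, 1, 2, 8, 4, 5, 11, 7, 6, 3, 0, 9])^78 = [0, 1, 2, 11, 4, 5, 3, 7, 9, 6, 10, 8]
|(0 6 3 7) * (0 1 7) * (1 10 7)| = 6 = |(0 6 3)(7 10)|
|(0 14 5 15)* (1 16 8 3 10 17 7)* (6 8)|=8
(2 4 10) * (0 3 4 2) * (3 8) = (0 8 3 4 10) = [8, 1, 2, 4, 10, 5, 6, 7, 3, 9, 0]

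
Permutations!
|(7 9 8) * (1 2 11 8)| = |(1 2 11 8 7 9)| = 6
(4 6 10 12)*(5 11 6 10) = [0, 1, 2, 3, 10, 11, 5, 7, 8, 9, 12, 6, 4] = (4 10 12)(5 11 6)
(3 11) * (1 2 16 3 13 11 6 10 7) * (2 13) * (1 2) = (1 13 11)(2 16 3 6 10 7) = [0, 13, 16, 6, 4, 5, 10, 2, 8, 9, 7, 1, 12, 11, 14, 15, 3]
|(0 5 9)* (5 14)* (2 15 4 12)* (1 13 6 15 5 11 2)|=|(0 14 11 2 5 9)(1 13 6 15 4 12)|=6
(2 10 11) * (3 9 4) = (2 10 11)(3 9 4) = [0, 1, 10, 9, 3, 5, 6, 7, 8, 4, 11, 2]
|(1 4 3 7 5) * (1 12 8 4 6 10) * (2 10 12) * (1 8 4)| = 10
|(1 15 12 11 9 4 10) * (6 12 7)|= |(1 15 7 6 12 11 9 4 10)|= 9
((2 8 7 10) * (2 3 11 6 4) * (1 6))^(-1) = (1 11 3 10 7 8 2 4 6)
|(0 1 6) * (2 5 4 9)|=12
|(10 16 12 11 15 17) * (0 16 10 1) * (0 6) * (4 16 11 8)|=|(0 11 15 17 1 6)(4 16 12 8)|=12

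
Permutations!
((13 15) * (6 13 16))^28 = (16)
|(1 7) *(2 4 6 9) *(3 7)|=12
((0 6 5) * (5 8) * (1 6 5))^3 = (8)(0 5)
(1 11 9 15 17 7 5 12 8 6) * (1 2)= (1 11 9 15 17 7 5 12 8 6 2)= [0, 11, 1, 3, 4, 12, 2, 5, 6, 15, 10, 9, 8, 13, 14, 17, 16, 7]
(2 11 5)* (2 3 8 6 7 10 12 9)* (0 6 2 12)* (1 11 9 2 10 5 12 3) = (0 6 7 5 1 11 12 2 9 3 8 10) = [6, 11, 9, 8, 4, 1, 7, 5, 10, 3, 0, 12, 2]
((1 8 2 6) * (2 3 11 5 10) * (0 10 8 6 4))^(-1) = (0 4 2 10)(1 6)(3 8 5 11)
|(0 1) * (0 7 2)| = 4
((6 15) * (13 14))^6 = ((6 15)(13 14))^6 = (15)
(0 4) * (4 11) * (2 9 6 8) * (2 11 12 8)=(0 12 8 11 4)(2 9 6)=[12, 1, 9, 3, 0, 5, 2, 7, 11, 6, 10, 4, 8]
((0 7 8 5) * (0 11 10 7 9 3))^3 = ((0 9 3)(5 11 10 7 8))^3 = (5 7 11 8 10)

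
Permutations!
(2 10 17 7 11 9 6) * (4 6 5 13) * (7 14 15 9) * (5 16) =(2 10 17 14 15 9 16 5 13 4 6)(7 11) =[0, 1, 10, 3, 6, 13, 2, 11, 8, 16, 17, 7, 12, 4, 15, 9, 5, 14]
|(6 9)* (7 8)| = |(6 9)(7 8)| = 2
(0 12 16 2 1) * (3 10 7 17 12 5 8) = (0 5 8 3 10 7 17 12 16 2 1) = [5, 0, 1, 10, 4, 8, 6, 17, 3, 9, 7, 11, 16, 13, 14, 15, 2, 12]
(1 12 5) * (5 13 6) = (1 12 13 6 5) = [0, 12, 2, 3, 4, 1, 5, 7, 8, 9, 10, 11, 13, 6]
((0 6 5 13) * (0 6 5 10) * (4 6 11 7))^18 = ((0 5 13 11 7 4 6 10))^18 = (0 13 7 6)(4 10 5 11)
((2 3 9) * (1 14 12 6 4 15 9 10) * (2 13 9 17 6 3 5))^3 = (1 3 14 10 12)(2 5)(4 6 17 15)(9 13)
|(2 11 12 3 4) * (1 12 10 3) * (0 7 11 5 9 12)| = 11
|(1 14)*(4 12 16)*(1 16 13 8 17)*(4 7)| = 9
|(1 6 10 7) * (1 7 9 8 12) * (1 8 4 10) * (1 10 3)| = 6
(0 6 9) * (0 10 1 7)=(0 6 9 10 1 7)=[6, 7, 2, 3, 4, 5, 9, 0, 8, 10, 1]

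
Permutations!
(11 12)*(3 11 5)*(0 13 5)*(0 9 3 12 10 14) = [13, 1, 2, 11, 4, 12, 6, 7, 8, 3, 14, 10, 9, 5, 0] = (0 13 5 12 9 3 11 10 14)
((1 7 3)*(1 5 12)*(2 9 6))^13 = (1 5 7 12 3)(2 9 6)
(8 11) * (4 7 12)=(4 7 12)(8 11)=[0, 1, 2, 3, 7, 5, 6, 12, 11, 9, 10, 8, 4]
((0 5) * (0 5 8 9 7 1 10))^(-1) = (0 10 1 7 9 8)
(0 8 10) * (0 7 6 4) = (0 8 10 7 6 4) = [8, 1, 2, 3, 0, 5, 4, 6, 10, 9, 7]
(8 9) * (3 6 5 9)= [0, 1, 2, 6, 4, 9, 5, 7, 3, 8]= (3 6 5 9 8)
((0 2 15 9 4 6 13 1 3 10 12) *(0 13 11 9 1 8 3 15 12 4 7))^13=((0 2 12 13 8 3 10 4 6 11 9 7)(1 15))^13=(0 2 12 13 8 3 10 4 6 11 9 7)(1 15)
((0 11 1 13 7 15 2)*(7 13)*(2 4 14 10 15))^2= ((0 11 1 7 2)(4 14 10 15))^2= (0 1 2 11 7)(4 10)(14 15)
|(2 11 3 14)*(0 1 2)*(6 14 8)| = 8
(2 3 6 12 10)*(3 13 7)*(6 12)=(2 13 7 3 12 10)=[0, 1, 13, 12, 4, 5, 6, 3, 8, 9, 2, 11, 10, 7]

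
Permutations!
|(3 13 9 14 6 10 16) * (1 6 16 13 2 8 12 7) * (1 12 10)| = |(1 6)(2 8 10 13 9 14 16 3)(7 12)| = 8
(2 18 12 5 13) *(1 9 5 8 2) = (1 9 5 13)(2 18 12 8) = [0, 9, 18, 3, 4, 13, 6, 7, 2, 5, 10, 11, 8, 1, 14, 15, 16, 17, 12]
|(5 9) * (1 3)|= 2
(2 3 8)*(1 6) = (1 6)(2 3 8) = [0, 6, 3, 8, 4, 5, 1, 7, 2]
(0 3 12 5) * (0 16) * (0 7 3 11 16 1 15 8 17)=(0 11 16 7 3 12 5 1 15 8 17)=[11, 15, 2, 12, 4, 1, 6, 3, 17, 9, 10, 16, 5, 13, 14, 8, 7, 0]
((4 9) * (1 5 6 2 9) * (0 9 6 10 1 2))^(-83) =((0 9 4 2 6)(1 5 10))^(-83) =(0 4 6 9 2)(1 5 10)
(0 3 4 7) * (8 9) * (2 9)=(0 3 4 7)(2 9 8)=[3, 1, 9, 4, 7, 5, 6, 0, 2, 8]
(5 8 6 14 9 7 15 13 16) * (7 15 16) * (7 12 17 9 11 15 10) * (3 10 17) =(3 10 7 16 5 8 6 14 11 15 13 12)(9 17) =[0, 1, 2, 10, 4, 8, 14, 16, 6, 17, 7, 15, 3, 12, 11, 13, 5, 9]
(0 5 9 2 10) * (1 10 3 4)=(0 5 9 2 3 4 1 10)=[5, 10, 3, 4, 1, 9, 6, 7, 8, 2, 0]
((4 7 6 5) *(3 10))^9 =((3 10)(4 7 6 5))^9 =(3 10)(4 7 6 5)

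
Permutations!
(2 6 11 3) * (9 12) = (2 6 11 3)(9 12) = [0, 1, 6, 2, 4, 5, 11, 7, 8, 12, 10, 3, 9]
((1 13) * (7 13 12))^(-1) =((1 12 7 13))^(-1) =(1 13 7 12)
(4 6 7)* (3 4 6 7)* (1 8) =(1 8)(3 4 7 6) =[0, 8, 2, 4, 7, 5, 3, 6, 1]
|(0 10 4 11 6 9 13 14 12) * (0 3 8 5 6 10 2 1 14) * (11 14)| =14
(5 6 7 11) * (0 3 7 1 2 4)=(0 3 7 11 5 6 1 2 4)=[3, 2, 4, 7, 0, 6, 1, 11, 8, 9, 10, 5]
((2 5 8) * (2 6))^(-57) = ((2 5 8 6))^(-57) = (2 6 8 5)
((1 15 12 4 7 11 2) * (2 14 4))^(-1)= (1 2 12 15)(4 14 11 7)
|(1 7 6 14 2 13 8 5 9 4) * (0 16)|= 10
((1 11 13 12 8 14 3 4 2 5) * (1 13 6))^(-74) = ((1 11 6)(2 5 13 12 8 14 3 4))^(-74) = (1 11 6)(2 3 8 13)(4 14 12 5)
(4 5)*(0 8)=[8, 1, 2, 3, 5, 4, 6, 7, 0]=(0 8)(4 5)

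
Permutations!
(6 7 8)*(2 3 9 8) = (2 3 9 8 6 7) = [0, 1, 3, 9, 4, 5, 7, 2, 6, 8]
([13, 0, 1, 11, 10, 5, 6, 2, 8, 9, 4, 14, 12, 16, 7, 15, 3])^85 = [11, 3, 16, 2, 10, 5, 6, 13, 8, 9, 4, 1, 12, 14, 0, 15, 7]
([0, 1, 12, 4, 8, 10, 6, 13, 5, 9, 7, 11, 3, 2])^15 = [0, 1, 10, 13, 2, 3, 6, 8, 12, 9, 4, 11, 7, 5]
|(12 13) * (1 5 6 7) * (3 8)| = 4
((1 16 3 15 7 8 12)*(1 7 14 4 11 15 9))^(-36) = (16)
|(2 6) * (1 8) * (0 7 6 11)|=10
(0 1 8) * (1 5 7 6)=(0 5 7 6 1 8)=[5, 8, 2, 3, 4, 7, 1, 6, 0]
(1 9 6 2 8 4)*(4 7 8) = (1 9 6 2 4)(7 8) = [0, 9, 4, 3, 1, 5, 2, 8, 7, 6]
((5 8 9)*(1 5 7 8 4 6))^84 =(9)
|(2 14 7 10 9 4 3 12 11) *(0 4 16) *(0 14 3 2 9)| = 11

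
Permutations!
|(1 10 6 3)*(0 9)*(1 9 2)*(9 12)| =|(0 2 1 10 6 3 12 9)| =8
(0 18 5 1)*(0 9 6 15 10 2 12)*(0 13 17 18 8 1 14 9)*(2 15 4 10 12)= [8, 0, 2, 3, 10, 14, 4, 7, 1, 6, 15, 11, 13, 17, 9, 12, 16, 18, 5]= (0 8 1)(4 10 15 12 13 17 18 5 14 9 6)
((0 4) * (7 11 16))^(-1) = (0 4)(7 16 11)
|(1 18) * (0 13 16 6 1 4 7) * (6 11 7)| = |(0 13 16 11 7)(1 18 4 6)| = 20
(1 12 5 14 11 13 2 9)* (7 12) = (1 7 12 5 14 11 13 2 9) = [0, 7, 9, 3, 4, 14, 6, 12, 8, 1, 10, 13, 5, 2, 11]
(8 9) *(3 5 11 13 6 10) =(3 5 11 13 6 10)(8 9) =[0, 1, 2, 5, 4, 11, 10, 7, 9, 8, 3, 13, 12, 6]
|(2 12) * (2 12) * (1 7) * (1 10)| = |(12)(1 7 10)| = 3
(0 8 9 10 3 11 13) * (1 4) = (0 8 9 10 3 11 13)(1 4) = [8, 4, 2, 11, 1, 5, 6, 7, 9, 10, 3, 13, 12, 0]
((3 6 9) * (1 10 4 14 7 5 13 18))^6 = (1 13 7 4)(5 14 10 18)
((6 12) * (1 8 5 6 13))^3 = (1 6)(5 13)(8 12)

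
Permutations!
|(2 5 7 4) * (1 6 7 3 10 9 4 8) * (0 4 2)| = 20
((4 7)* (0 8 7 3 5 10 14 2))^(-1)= ((0 8 7 4 3 5 10 14 2))^(-1)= (0 2 14 10 5 3 4 7 8)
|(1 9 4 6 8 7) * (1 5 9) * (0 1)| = |(0 1)(4 6 8 7 5 9)| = 6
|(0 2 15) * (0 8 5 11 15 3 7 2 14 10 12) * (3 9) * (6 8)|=20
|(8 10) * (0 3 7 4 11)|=|(0 3 7 4 11)(8 10)|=10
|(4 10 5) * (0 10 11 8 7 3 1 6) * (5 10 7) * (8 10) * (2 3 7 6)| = 30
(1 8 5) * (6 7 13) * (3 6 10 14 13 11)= (1 8 5)(3 6 7 11)(10 14 13)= [0, 8, 2, 6, 4, 1, 7, 11, 5, 9, 14, 3, 12, 10, 13]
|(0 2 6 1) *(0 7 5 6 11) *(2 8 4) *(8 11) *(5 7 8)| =6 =|(0 11)(1 8 4 2 5 6)|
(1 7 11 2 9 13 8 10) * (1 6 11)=(1 7)(2 9 13 8 10 6 11)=[0, 7, 9, 3, 4, 5, 11, 1, 10, 13, 6, 2, 12, 8]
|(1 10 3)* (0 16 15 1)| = |(0 16 15 1 10 3)| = 6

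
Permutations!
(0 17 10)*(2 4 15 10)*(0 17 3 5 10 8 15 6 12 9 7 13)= (0 3 5 10 17 2 4 6 12 9 7 13)(8 15)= [3, 1, 4, 5, 6, 10, 12, 13, 15, 7, 17, 11, 9, 0, 14, 8, 16, 2]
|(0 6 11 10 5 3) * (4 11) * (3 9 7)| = |(0 6 4 11 10 5 9 7 3)| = 9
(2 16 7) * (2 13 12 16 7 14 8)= (2 7 13 12 16 14 8)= [0, 1, 7, 3, 4, 5, 6, 13, 2, 9, 10, 11, 16, 12, 8, 15, 14]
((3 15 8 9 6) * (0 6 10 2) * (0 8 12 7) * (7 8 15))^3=(0 7 3 6)(2 8)(9 15)(10 12)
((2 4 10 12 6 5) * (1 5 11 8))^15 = (1 6 4)(2 8 12)(5 11 10)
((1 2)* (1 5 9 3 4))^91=((1 2 5 9 3 4))^91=(1 2 5 9 3 4)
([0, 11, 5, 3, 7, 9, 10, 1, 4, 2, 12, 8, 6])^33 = (12)(1 4 11 7 8)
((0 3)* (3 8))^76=(0 8 3)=((0 8 3))^76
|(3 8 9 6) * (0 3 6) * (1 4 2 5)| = |(0 3 8 9)(1 4 2 5)| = 4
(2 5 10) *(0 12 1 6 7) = (0 12 1 6 7)(2 5 10) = [12, 6, 5, 3, 4, 10, 7, 0, 8, 9, 2, 11, 1]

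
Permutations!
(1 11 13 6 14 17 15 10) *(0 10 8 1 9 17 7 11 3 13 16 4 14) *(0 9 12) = (0 10 12)(1 3 13 6 9 17 15 8)(4 14 7 11 16) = [10, 3, 2, 13, 14, 5, 9, 11, 1, 17, 12, 16, 0, 6, 7, 8, 4, 15]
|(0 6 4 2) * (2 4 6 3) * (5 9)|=6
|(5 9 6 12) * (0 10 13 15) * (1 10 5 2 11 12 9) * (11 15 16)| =10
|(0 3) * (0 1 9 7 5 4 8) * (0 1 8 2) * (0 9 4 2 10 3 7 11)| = |(0 7 5 2 9 11)(1 4 10 3 8)| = 30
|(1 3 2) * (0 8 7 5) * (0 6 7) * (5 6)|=6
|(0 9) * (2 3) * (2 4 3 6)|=|(0 9)(2 6)(3 4)|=2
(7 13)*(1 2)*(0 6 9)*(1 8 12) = (0 6 9)(1 2 8 12)(7 13) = [6, 2, 8, 3, 4, 5, 9, 13, 12, 0, 10, 11, 1, 7]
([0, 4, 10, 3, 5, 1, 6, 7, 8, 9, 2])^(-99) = [0, 1, 10, 3, 4, 5, 6, 7, 8, 9, 2]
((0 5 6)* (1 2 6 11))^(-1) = (0 6 2 1 11 5)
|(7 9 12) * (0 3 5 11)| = 12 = |(0 3 5 11)(7 9 12)|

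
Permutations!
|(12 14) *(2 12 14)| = 2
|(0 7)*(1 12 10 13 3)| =|(0 7)(1 12 10 13 3)| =10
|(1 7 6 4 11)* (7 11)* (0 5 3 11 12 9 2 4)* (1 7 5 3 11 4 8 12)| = |(0 3 4 5 11 7 6)(2 8 12 9)| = 28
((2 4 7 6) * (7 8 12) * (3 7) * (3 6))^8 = (2 12 4 6 8)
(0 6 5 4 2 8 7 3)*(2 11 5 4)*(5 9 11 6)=[5, 1, 8, 0, 6, 2, 4, 3, 7, 11, 10, 9]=(0 5 2 8 7 3)(4 6)(9 11)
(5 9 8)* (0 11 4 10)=(0 11 4 10)(5 9 8)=[11, 1, 2, 3, 10, 9, 6, 7, 5, 8, 0, 4]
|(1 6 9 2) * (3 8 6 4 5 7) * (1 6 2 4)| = 8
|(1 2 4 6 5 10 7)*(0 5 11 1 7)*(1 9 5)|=|(0 1 2 4 6 11 9 5 10)|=9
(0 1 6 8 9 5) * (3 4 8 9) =(0 1 6 9 5)(3 4 8) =[1, 6, 2, 4, 8, 0, 9, 7, 3, 5]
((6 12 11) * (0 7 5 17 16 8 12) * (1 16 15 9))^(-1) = (0 6 11 12 8 16 1 9 15 17 5 7)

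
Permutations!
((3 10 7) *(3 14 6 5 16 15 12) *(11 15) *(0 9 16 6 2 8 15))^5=(0 9 16 11)(2 10 15 14 3 8 7 12)(5 6)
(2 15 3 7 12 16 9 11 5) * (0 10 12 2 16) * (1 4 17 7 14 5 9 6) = (0 10 12)(1 4 17 7 2 15 3 14 5 16 6)(9 11) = [10, 4, 15, 14, 17, 16, 1, 2, 8, 11, 12, 9, 0, 13, 5, 3, 6, 7]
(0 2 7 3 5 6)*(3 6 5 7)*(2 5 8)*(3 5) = [3, 1, 5, 7, 4, 8, 0, 6, 2] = (0 3 7 6)(2 5 8)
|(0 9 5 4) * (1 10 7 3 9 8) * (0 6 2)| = 11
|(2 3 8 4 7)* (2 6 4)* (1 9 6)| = |(1 9 6 4 7)(2 3 8)| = 15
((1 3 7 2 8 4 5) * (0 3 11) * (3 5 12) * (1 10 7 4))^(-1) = ((0 5 10 7 2 8 1 11)(3 4 12))^(-1) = (0 11 1 8 2 7 10 5)(3 12 4)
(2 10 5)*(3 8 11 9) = (2 10 5)(3 8 11 9) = [0, 1, 10, 8, 4, 2, 6, 7, 11, 3, 5, 9]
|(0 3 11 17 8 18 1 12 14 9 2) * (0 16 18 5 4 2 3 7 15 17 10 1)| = 70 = |(0 7 15 17 8 5 4 2 16 18)(1 12 14 9 3 11 10)|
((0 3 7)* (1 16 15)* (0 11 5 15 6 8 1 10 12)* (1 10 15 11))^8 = (0 12 10 8 6 16 1 7 3)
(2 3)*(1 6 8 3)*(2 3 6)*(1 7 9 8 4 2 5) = [0, 5, 7, 3, 2, 1, 4, 9, 6, 8] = (1 5)(2 7 9 8 6 4)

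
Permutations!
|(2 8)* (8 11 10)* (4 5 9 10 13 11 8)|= |(2 8)(4 5 9 10)(11 13)|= 4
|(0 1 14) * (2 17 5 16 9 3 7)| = |(0 1 14)(2 17 5 16 9 3 7)| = 21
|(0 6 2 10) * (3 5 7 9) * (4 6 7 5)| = |(0 7 9 3 4 6 2 10)| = 8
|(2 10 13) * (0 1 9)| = |(0 1 9)(2 10 13)| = 3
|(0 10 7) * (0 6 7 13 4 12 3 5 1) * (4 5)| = 30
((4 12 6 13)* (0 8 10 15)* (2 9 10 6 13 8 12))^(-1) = ((0 12 13 4 2 9 10 15)(6 8))^(-1) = (0 15 10 9 2 4 13 12)(6 8)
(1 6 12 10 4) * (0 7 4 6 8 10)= (0 7 4 1 8 10 6 12)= [7, 8, 2, 3, 1, 5, 12, 4, 10, 9, 6, 11, 0]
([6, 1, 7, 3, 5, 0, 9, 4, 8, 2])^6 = [5, 1, 9, 3, 7, 4, 0, 2, 8, 6]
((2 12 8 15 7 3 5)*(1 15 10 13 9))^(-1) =((1 15 7 3 5 2 12 8 10 13 9))^(-1) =(1 9 13 10 8 12 2 5 3 7 15)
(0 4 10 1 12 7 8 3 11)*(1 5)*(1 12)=(0 4 10 5 12 7 8 3 11)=[4, 1, 2, 11, 10, 12, 6, 8, 3, 9, 5, 0, 7]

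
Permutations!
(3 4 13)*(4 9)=(3 9 4 13)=[0, 1, 2, 9, 13, 5, 6, 7, 8, 4, 10, 11, 12, 3]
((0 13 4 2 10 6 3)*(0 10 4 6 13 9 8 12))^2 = (0 8)(3 13)(6 10)(9 12)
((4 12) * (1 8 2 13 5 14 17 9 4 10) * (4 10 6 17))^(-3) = ((1 8 2 13 5 14 4 12 6 17 9 10))^(-3) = (1 17 4 13)(2 10 6 14)(5 8 9 12)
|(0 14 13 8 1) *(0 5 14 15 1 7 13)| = |(0 15 1 5 14)(7 13 8)| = 15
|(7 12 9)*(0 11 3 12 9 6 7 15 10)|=9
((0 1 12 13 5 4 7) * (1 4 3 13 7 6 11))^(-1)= (0 7 12 1 11 6 4)(3 5 13)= ((0 4 6 11 1 12 7)(3 13 5))^(-1)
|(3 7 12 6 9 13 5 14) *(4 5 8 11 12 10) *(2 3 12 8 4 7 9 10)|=22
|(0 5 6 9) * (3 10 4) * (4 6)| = |(0 5 4 3 10 6 9)| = 7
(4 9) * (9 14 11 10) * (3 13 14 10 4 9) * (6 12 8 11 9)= [0, 1, 2, 13, 10, 5, 12, 7, 11, 6, 3, 4, 8, 14, 9]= (3 13 14 9 6 12 8 11 4 10)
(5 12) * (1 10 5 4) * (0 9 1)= (0 9 1 10 5 12 4)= [9, 10, 2, 3, 0, 12, 6, 7, 8, 1, 5, 11, 4]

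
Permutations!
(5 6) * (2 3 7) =(2 3 7)(5 6) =[0, 1, 3, 7, 4, 6, 5, 2]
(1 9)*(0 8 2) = [8, 9, 0, 3, 4, 5, 6, 7, 2, 1] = (0 8 2)(1 9)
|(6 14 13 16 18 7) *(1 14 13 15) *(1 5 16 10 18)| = |(1 14 15 5 16)(6 13 10 18 7)| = 5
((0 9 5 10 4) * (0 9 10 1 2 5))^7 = ((0 10 4 9)(1 2 5))^7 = (0 9 4 10)(1 2 5)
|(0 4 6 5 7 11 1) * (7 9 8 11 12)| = 8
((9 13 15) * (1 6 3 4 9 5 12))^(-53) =(1 6 3 4 9 13 15 5 12)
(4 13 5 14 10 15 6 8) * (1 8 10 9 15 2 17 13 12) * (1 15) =(1 8 4 12 15 6 10 2 17 13 5 14 9) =[0, 8, 17, 3, 12, 14, 10, 7, 4, 1, 2, 11, 15, 5, 9, 6, 16, 13]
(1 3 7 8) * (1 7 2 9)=(1 3 2 9)(7 8)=[0, 3, 9, 2, 4, 5, 6, 8, 7, 1]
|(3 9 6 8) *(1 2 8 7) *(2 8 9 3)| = 6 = |(1 8 2 9 6 7)|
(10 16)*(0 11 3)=[11, 1, 2, 0, 4, 5, 6, 7, 8, 9, 16, 3, 12, 13, 14, 15, 10]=(0 11 3)(10 16)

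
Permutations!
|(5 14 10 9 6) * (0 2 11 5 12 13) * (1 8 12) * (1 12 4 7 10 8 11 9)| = |(0 2 9 6 12 13)(1 11 5 14 8 4 7 10)| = 24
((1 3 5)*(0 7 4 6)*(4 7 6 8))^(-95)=((0 6)(1 3 5)(4 8))^(-95)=(0 6)(1 3 5)(4 8)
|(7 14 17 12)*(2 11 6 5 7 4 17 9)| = 21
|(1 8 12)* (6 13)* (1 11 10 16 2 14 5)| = 18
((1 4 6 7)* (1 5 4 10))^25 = (1 10)(4 6 7 5)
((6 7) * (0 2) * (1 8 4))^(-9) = ((0 2)(1 8 4)(6 7))^(-9) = (8)(0 2)(6 7)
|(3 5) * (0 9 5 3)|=|(0 9 5)|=3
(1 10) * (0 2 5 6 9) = [2, 10, 5, 3, 4, 6, 9, 7, 8, 0, 1] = (0 2 5 6 9)(1 10)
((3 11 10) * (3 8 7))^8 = ((3 11 10 8 7))^8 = (3 8 11 7 10)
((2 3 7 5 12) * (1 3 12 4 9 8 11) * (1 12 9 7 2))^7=(12)(4 7 5)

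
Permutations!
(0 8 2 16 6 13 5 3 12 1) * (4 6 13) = [8, 0, 16, 12, 6, 3, 4, 7, 2, 9, 10, 11, 1, 5, 14, 15, 13] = (0 8 2 16 13 5 3 12 1)(4 6)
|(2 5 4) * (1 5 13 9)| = 6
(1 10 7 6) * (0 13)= (0 13)(1 10 7 6)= [13, 10, 2, 3, 4, 5, 1, 6, 8, 9, 7, 11, 12, 0]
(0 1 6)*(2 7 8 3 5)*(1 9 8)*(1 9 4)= (0 4 1 6)(2 7 9 8 3 5)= [4, 6, 7, 5, 1, 2, 0, 9, 3, 8]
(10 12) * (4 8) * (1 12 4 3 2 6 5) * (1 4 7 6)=(1 12 10 7 6 5 4 8 3 2)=[0, 12, 1, 2, 8, 4, 5, 6, 3, 9, 7, 11, 10]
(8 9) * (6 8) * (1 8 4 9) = (1 8)(4 9 6) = [0, 8, 2, 3, 9, 5, 4, 7, 1, 6]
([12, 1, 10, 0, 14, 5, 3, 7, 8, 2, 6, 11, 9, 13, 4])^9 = [9, 1, 6, 12, 14, 5, 0, 7, 8, 10, 3, 11, 2, 13, 4]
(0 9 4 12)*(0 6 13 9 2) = [2, 1, 0, 3, 12, 5, 13, 7, 8, 4, 10, 11, 6, 9] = (0 2)(4 12 6 13 9)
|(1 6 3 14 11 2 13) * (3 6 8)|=|(1 8 3 14 11 2 13)|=7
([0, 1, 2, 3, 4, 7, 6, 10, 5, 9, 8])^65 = [0, 1, 2, 3, 4, 7, 6, 10, 5, 9, 8]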